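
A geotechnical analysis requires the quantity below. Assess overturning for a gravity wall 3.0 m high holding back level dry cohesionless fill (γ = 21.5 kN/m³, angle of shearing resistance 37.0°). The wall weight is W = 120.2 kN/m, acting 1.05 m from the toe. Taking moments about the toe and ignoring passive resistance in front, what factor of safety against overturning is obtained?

5.25

K_a = tan²(45° − 37.0°/2) = 0.2486.
P_a = ½K_aγH² = 0.5×0.2486×21.5×3.0² = 24.05 kN/m, acting at H/3 = 1.000 m above the base.
Overturning moment M_o = P_a × H/3 = 24.05 × 1.000 = 24.05.
Resisting moment M_r = W × 1.05 = 120.2 × 1.05 = 126.2.
FS_overturning = M_r/M_o = 126.2/24.05 = 5.248.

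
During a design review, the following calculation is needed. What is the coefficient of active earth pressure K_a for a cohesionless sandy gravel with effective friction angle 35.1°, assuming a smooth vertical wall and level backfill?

K_a = tan²(45° − φ/2) = tan²(27.45°) = 0.2698.

0.270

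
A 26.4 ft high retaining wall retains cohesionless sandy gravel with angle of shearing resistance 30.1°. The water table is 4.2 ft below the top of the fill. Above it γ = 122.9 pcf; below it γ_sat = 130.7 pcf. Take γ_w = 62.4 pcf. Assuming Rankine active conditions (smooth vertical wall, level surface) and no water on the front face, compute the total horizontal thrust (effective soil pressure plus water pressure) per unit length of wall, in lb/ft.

K_a = tan²(45° − φ/2) = 0.3320.
γ' = 130.7 − 62.4 = 68.30 pcf. Depth below WT = 22.2 ft.
σ'_h at WT = K_a γ d_w = 171.4 psf; at base = 171.4 + K_a γ' × 22.2 = 674.8 psf.
P₁ (0–4.2 ft) = ½×171.4×4.2 = 359.9. P₂ (4.2–26.4 ft) = ½(171.4+674.8)×22.2 = 9392.
P_w = ½ γ_w h₂² = 0.5×62.4×22.2² = 15380. Total = 359.9+9392+15380 = 25130 lb/ft.

25100 lb/ft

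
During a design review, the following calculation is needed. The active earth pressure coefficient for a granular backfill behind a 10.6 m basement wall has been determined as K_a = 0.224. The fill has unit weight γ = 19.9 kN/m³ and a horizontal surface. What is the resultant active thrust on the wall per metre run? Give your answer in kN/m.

P = ½ K_a γ H² = 0.5 × 0.224 × 19.9 × 10.6² = 250.4 kN/m.

250 kN/m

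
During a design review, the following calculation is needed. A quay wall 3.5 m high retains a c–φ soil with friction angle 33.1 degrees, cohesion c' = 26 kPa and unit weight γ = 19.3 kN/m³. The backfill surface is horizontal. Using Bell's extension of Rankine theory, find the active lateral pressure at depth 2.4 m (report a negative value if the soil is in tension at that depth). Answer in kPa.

K_a = (1 − sin φ)/(1 + sin φ) = 0.2936.
σ_a = K_a γ z − 2c√K_a = 0.2936×19.3×2.4 − 2×26×0.5418 = -14.58 kPa.

-14.6 kPa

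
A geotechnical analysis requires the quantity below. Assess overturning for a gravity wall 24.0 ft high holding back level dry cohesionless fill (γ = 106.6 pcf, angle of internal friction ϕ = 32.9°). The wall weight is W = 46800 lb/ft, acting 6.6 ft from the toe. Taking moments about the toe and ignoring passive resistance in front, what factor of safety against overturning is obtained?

K_a = tan²(45° − 32.9°/2) = 0.2960.
P_a = ½K_aγH² = 0.5×0.2960×106.6×24.0² = 9088 lb/ft, acting at H/3 = 8.000 ft above the base.
Overturning moment M_o = P_a × H/3 = 9088 × 8.000 = 72710.
Resisting moment M_r = W × 6.6 = 46800 × 6.6 = 308900.
FS_overturning = M_r/M_o = 308900/72710 = 4.248.

4.25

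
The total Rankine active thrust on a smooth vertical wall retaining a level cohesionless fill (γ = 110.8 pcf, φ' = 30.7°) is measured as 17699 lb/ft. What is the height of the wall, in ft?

31.4 ft

K_a = 0.3240. P_a = ½ K_a γ H² ⇒ H = √(2P_a/(K_a γ)).
H = √(2×17699/(0.3240×110.8)) = 31.40 ft.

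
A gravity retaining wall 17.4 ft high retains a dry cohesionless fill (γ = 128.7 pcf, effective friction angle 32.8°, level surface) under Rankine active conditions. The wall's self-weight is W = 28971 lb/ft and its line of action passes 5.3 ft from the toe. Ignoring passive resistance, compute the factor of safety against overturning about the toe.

K_a = tan²(45° − 32.8°/2) = 0.2973.
P_a = ½K_aγH² = 0.5×0.2973×128.7×17.4² = 5791 lb/ft, acting at H/3 = 5.800 ft above the base.
Overturning moment M_o = P_a × H/3 = 5791 × 5.800 = 33590.
Resisting moment M_r = W × 5.3 = 28971 × 5.3 = 153500.
FS_overturning = M_r/M_o = 153500/33590 = 4.571.

4.57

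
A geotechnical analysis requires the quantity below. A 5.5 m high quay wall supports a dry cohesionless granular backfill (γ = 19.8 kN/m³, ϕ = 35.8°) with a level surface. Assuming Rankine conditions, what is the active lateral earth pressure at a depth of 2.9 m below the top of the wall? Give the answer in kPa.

K_a = (1 − sin φ)/(1 + sin φ) = 0.2619.
σ_h = K_a γ z = 0.2619 × 19.8 × 2.9 = 15.04 kPa.

15.0 kPa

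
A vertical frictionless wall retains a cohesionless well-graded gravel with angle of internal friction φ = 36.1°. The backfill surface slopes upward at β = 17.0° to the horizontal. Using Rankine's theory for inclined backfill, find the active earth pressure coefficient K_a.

0.290

K_a = cos β · (cos β − √(cos²β − cos²φ)) / (cos β + √(cos²β − cos²φ)).
cos β = 0.9563, cos φ = 0.8080, √(cos²β − cos²φ) = 0.5115.
K_a = 0.9563 × (0.9563 − 0.5115)/(0.9563 + 0.5115) = 0.2898.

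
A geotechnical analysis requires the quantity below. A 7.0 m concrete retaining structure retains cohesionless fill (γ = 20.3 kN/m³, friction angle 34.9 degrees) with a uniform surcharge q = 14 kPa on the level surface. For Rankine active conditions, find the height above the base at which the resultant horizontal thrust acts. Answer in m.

K_a = 0.2721.
Triangular part P₁ = ½K_aγH² = 135.4 at H/3 = 2.333 m; rectangular part P₂ = K_a q H = 26.67 at H/2 = 3.500 m.
ȳ = (P₁·2.333 + P₂·3.500)/(P₁+P₂) = 2.525 m.

2.53 m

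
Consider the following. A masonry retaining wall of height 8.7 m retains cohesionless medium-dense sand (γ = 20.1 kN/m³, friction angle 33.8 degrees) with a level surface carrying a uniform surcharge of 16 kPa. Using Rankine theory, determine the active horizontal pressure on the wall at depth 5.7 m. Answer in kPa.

37.2 kPa

K_a = (1 − sin φ)/(1 + sin φ) = 0.2851.
σ_v = γz + q = 20.1 × 5.7 + 16 = 130.6 kPa.
σ_h = K_a σ_v = 0.2851 × 130.6 = 37.23 kPa.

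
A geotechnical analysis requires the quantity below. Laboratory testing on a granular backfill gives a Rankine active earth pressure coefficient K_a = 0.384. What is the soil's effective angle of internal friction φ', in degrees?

K_a = tan²(45° − φ/2) ⇒ 45° − φ/2 = arctan(√0.384) = 31.79°.
φ = 2(45° − 31.79°) = 26.43°.

26.4°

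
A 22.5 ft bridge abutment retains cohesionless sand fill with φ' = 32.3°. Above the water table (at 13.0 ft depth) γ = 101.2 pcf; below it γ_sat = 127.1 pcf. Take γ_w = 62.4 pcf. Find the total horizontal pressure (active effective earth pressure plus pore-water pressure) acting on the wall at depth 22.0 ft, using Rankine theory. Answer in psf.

K_a = (1 − sin φ)/(1 + sin φ) = 0.3035.
γ' = 127.1 − 62.4 = 64.70 pcf.
Effective vertical stress at 22.0 ft: σ'_v = 101.2×13.0 + 64.70×9.00 = 1898 psf.
σ'_h = K_a σ'_v = 0.3035 × 1898 = 576.0 psf; u = γ_w × 9.00 = 561.6 psf.
Total σ_h = 576.0 + 561.6 = 1138 psf.

1140 psf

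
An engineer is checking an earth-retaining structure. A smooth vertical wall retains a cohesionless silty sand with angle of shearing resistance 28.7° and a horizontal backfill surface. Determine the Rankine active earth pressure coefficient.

K_a = tan²(45° − φ/2) = tan²(30.65°) = 0.3511.

0.351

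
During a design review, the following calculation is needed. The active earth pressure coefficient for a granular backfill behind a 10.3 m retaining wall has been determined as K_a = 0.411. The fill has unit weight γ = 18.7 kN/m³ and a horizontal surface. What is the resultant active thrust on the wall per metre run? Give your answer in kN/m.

P = ½ K_a γ H² = 0.5 × 0.411 × 18.7 × 10.3² = 407.7 kN/m.

408 kN/m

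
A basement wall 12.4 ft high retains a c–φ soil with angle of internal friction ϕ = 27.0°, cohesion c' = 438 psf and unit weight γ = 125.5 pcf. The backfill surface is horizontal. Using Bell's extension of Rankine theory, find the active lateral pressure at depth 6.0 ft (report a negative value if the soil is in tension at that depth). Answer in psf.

-254 psf

K_a = (1 − sin φ)/(1 + sin φ) = 0.3755.
σ_a = K_a γ z − 2c√K_a = 0.3755×125.5×6.0 − 2×438×0.6128 = -254.0 psf.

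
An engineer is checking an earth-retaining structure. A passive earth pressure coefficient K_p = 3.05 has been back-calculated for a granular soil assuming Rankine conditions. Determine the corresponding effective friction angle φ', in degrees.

K_p = (1+sin φ)/(1−sin φ) ⇒ sin φ = (K_p − 1)/(K_p + 1) = 0.5062.
φ = arcsin(0.5062) = 30.41°.

30.4°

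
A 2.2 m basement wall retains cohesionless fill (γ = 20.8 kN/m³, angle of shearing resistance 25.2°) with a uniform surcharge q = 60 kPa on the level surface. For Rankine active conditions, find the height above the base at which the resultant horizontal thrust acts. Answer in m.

K_a = 0.4027.
Triangular part P₁ = ½K_aγH² = 20.27 at H/3 = 0.7333 m; rectangular part P₂ = K_a q H = 53.16 at H/2 = 1.100 m.
ȳ = (P₁·0.7333 + P₂·1.100)/(P₁+P₂) = 0.9988 m.

0.999 m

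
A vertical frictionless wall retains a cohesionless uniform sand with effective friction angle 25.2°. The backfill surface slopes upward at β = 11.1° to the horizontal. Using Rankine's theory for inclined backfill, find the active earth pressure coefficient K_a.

0.434

K_a = cos β · (cos β − √(cos²β − cos²φ)) / (cos β + √(cos²β − cos²φ)).
cos β = 0.9813, cos φ = 0.9048, √(cos²β − cos²φ) = 0.3798.
K_a = 0.9813 × (0.9813 − 0.3798)/(0.9813 + 0.3798) = 0.4337.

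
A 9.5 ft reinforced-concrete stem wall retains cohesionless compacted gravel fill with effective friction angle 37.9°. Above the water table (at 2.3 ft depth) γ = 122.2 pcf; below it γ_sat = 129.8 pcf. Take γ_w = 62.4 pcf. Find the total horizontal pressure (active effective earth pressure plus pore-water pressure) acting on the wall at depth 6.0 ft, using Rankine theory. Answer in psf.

K_a = (1 − sin φ)/(1 + sin φ) = 0.2389.
γ' = 129.8 − 62.4 = 67.40 pcf.
Effective vertical stress at 6.0 ft: σ'_v = 122.2×2.3 + 67.40×3.70 = 530.4 psf.
σ'_h = K_a σ'_v = 0.2389 × 530.4 = 126.7 psf; u = γ_w × 3.70 = 230.9 psf.
Total σ_h = 126.7 + 230.9 = 357.6 psf.

358 psf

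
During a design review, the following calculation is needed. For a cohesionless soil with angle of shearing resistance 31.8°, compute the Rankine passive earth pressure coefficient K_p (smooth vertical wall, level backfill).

3.23

K_p = (1 + sin φ)/(1 − sin φ) = tan²(45° + 31.8°/2) = 3.228.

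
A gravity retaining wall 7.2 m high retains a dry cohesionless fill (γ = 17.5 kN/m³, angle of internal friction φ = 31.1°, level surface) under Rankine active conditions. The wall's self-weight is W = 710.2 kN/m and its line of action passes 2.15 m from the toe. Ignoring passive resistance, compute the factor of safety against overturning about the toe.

4.40

K_a = tan²(45° − 31.1°/2) = 0.3188.
P_a = ½K_aγH² = 0.5×0.3188×17.5×7.2² = 144.6 kN/m, acting at H/3 = 2.400 m above the base.
Overturning moment M_o = P_a × H/3 = 144.6 × 2.400 = 347.1.
Resisting moment M_r = W × 2.15 = 710.2 × 2.15 = 1527.
FS_overturning = M_r/M_o = 1527/347.1 = 4.400.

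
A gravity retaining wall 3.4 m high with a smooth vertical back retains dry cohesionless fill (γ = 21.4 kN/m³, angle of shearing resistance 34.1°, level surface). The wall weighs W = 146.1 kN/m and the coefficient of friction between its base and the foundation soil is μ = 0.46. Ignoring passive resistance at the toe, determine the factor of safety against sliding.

1.93

K_a = tan²(45° − 34.1°/2) = 0.2815.
P_a = ½K_aγH² = 0.5×0.2815×21.4×3.4² = 34.82 kN/m, acting at H/3 = 1.133 m above the base.
FS_sliding = μW / P_a = 0.46×146.1 / 34.82 = 1.930.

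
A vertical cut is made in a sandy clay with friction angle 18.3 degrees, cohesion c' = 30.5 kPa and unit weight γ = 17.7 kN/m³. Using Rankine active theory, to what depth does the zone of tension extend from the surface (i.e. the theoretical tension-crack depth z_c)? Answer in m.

K_a = tan²(45° − 18.3°/2) = 0.5221; √K_a = 0.7226.
The active pressure is zero where K_a γ z = 2c√K_a, so z_c = 2c/(γ√K_a) = 2×30.5/(17.7×0.7226) = 4.770 m.

4.77 m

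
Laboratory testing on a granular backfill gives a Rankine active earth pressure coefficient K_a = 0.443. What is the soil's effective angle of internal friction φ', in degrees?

K_a = tan²(45° − φ/2) ⇒ 45° − φ/2 = arctan(√0.443) = 33.65°.
φ = 2(45° − 33.65°) = 22.71°.

22.7°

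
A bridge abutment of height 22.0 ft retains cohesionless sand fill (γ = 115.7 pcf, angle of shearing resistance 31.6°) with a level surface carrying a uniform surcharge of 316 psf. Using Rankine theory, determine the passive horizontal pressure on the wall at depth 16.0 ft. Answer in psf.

K_p = (1 + sin φ)/(1 − sin φ) = 3.202.
σ_v = γz + q = 115.7 × 16.0 + 316 = 2167 psf.
σ_h = K_p σ_v = 3.202 × 2167 = 6938 psf.

6940 psf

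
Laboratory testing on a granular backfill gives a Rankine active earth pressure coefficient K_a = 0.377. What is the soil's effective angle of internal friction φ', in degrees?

26.9°

K_a = tan²(45° − φ/2) ⇒ 45° − φ/2 = arctan(√0.377) = 31.55°.
φ = 2(45° − 31.55°) = 26.90°.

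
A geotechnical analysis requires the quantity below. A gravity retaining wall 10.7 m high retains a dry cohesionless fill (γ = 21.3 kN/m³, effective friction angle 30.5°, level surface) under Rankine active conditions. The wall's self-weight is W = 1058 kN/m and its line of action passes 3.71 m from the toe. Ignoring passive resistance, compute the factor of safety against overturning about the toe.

2.76

K_a = tan²(45° − 30.5°/2) = 0.3267.
P_a = ½K_aγH² = 0.5×0.3267×21.3×10.7² = 398.3 kN/m, acting at H/3 = 3.567 m above the base.
Overturning moment M_o = P_a × H/3 = 398.3 × 3.567 = 1421.
Resisting moment M_r = W × 3.71 = 1058 × 3.71 = 3925.
FS_overturning = M_r/M_o = 3925/1421 = 2.763.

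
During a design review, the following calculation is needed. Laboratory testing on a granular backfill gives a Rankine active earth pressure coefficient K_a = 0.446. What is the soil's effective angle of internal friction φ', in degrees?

K_a = tan²(45° − φ/2) ⇒ 45° − φ/2 = arctan(√0.446) = 33.74°.
φ = 2(45° − 33.74°) = 22.53°.

22.5°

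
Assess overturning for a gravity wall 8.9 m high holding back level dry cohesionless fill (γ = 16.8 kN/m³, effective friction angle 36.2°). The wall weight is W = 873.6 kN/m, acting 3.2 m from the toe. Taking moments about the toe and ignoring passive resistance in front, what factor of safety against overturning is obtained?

5.50

K_a = tan²(45° − 36.2°/2) = 0.2574.
P_a = ½K_aγH² = 0.5×0.2574×16.8×8.9² = 171.3 kN/m, acting at H/3 = 2.967 m above the base.
Overturning moment M_o = P_a × H/3 = 171.3 × 2.967 = 508.1.
Resisting moment M_r = W × 3.2 = 873.6 × 3.2 = 2796.
FS_overturning = M_r/M_o = 2796/508.1 = 5.502.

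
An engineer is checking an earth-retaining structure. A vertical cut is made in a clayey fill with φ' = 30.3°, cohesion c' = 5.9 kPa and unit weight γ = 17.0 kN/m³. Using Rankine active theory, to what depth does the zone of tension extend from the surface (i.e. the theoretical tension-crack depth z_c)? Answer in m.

K_a = tan²(45° − 30.3°/2) = 0.3293; √K_a = 0.5739.
The active pressure is zero where K_a γ z = 2c√K_a, so z_c = 2c/(γ√K_a) = 2×5.9/(17.0×0.5739) = 1.210 m.

1.21 m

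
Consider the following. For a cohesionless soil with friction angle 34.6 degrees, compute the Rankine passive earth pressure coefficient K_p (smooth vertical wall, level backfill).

3.63

K_p = (1 + sin φ)/(1 − sin φ) = tan²(45° + 34.6°/2) = 3.628.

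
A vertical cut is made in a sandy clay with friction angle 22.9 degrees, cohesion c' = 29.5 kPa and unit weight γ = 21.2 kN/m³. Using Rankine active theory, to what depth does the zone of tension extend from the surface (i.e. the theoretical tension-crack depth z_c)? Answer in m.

K_a = tan²(45° − 22.9°/2) = 0.4398; √K_a = 0.6631.
The active pressure is zero where K_a γ z = 2c√K_a, so z_c = 2c/(γ√K_a) = 2×29.5/(21.2×0.6631) = 4.197 m.

4.20 m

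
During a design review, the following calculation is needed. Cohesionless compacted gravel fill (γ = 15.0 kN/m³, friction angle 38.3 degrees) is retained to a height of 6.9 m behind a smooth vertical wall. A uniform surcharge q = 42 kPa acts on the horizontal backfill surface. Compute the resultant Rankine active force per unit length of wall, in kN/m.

152 kN/m

K_a = tan²(45° − φ/2) = 0.2347.
Soil triangle: ½ K_a γ H² = 0.5×0.2347×15.0×6.9² = 83.82 kN/m.
Surcharge rectangle: K_a q H = 0.2347×42×6.9 = 68.03 kN/m.
Total = 83.82 + 68.03 = 151.8 kN/m.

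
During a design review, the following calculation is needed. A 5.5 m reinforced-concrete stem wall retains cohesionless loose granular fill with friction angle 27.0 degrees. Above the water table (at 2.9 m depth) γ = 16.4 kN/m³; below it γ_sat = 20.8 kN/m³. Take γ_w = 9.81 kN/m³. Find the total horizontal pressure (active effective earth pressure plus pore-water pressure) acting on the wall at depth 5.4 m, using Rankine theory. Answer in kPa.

52.7 kPa

K_a = (1 − sin φ)/(1 + sin φ) = 0.3755.
γ' = 20.8 − 9.81 = 10.99 kN/m³.
Effective vertical stress at 5.4 m: σ'_v = 16.4×2.9 + 10.99×2.50 = 75.03 kPa.
σ'_h = K_a σ'_v = 0.3755 × 75.03 = 28.18 kPa; u = γ_w × 2.50 = 24.53 kPa.
Total σ_h = 28.18 + 24.53 = 52.70 kPa.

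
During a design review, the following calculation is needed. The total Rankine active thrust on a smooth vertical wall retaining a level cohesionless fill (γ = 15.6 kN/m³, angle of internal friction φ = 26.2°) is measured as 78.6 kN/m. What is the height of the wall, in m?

5.10 m

K_a = 0.3874. P_a = ½ K_a γ H² ⇒ H = √(2P_a/(K_a γ)).
H = √(2×78.6/(0.3874×15.6)) = 5.100 m.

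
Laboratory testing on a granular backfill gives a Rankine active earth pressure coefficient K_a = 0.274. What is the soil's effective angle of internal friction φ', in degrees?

34.7°

K_a = tan²(45° − φ/2) ⇒ 45° − φ/2 = arctan(√0.274) = 27.63°.
φ = 2(45° − 27.63°) = 34.74°.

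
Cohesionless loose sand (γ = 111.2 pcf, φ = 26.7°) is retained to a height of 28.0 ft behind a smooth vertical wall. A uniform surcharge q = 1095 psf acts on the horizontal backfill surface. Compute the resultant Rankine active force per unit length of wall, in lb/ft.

28200 lb/ft

K_a = tan²(45° − φ/2) = 0.3800.
Soil triangle: ½ K_a γ H² = 0.5×0.3800×111.2×28.0² = 16560 lb/ft.
Surcharge rectangle: K_a q H = 0.3800×1095×28.0 = 11650 lb/ft.
Total = 16560 + 11650 = 28210 lb/ft.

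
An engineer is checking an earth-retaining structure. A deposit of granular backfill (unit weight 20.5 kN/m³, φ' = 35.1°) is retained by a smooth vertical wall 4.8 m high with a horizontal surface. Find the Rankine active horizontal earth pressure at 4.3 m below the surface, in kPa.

23.8 kPa

K_a = (1 − sin φ)/(1 + sin φ) = 0.2698.
σ_h = K_a γ z = 0.2698 × 20.5 × 4.3 = 23.79 kPa.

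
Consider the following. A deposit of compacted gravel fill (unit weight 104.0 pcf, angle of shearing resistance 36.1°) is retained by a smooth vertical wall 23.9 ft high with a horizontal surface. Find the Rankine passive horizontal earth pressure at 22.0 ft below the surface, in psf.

8850 psf

K_p = (1 + sin φ)/(1 − sin φ) = 3.869.
σ_h = K_p γ z = 3.869 × 104.0 × 22.0 = 8851 psf.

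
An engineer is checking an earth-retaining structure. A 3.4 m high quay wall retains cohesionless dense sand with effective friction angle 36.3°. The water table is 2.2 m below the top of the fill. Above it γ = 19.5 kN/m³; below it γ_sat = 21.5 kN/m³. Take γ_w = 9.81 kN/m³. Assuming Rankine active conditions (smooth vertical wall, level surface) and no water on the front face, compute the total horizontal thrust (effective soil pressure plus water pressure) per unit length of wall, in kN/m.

K_a = tan²(45° − φ/2) = 0.2563.
γ' = 21.5 − 9.81 = 11.69 kN/m³. Depth below WT = 1.2 m.
σ'_h at WT = K_a γ d_w = 10.99 kPa; at base = 10.99 + K_a γ' × 1.2 = 14.59 kPa.
P₁ (0–2.2 m) = ½×10.99×2.2 = 12.09. P₂ (2.2–3.4 m) = ½(10.99+14.59)×1.2 = 15.35.
P_w = ½ γ_w h₂² = 0.5×9.81×1.2² = 7.063. Total = 12.09+15.35+7.063 = 34.51 kN/m.

34.5 kN/m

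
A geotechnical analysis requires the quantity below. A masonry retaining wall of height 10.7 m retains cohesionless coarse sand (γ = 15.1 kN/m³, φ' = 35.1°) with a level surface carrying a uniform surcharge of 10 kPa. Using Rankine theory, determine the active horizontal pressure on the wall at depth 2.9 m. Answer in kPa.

K_a = (1 − sin φ)/(1 + sin φ) = 0.2698.
σ_v = γz + q = 15.1 × 2.9 + 10 = 53.79 kPa.
σ_h = K_a σ_v = 0.2698 × 53.79 = 14.51 kPa.

14.5 kPa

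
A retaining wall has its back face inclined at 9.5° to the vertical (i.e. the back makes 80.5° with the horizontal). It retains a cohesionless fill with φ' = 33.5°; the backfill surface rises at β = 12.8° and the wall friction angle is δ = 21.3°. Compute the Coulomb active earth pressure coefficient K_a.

K_a = sin²(α+φ) / [sin²α · sin(α−δ) · (1 + √{sin(φ+δ)sin(φ−β) / (sin(α−δ)sin(α+β))})²].
With α = 80.5°, φ = 33.5°, δ = 21.3°, β = 12.8°: K_a = 0.3999.

0.400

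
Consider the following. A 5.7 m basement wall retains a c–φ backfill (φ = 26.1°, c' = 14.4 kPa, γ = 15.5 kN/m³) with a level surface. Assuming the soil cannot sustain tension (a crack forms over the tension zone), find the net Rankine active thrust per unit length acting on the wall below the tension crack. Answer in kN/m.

K_a = 0.3889; √K_a = 0.6237.
Tension-crack depth z_c = 2c/(γ√K_a) = 2×14.4/(15.5×0.6237) = 2.979 m.
σ_a at base = K_a γ H − 2c√K_a = 0.3889×15.5×5.7 − 2×14.4×0.6237 = 16.40 kPa.
P_a = ½ × 16.40 × (H − z_c) = 0.5×16.40×2.721 = 22.31 kN/m.

22.3 kN/m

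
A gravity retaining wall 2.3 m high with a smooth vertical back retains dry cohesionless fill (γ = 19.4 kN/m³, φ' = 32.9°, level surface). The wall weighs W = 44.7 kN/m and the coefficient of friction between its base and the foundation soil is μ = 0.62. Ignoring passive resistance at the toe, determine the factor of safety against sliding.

K_a = tan²(45° − 32.9°/2) = 0.2960.
P_a = ½K_aγH² = 0.5×0.2960×19.4×2.3² = 15.19 kN/m, acting at H/3 = 0.7667 m above the base.
FS_sliding = μW / P_a = 0.62×44.7 / 15.19 = 1.824.

1.82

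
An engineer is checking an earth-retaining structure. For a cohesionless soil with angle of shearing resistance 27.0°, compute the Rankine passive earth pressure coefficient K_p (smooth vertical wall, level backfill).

2.66

K_p = (1 + sin φ)/(1 − sin φ) = tan²(45° + 27.0°/2) = 2.663.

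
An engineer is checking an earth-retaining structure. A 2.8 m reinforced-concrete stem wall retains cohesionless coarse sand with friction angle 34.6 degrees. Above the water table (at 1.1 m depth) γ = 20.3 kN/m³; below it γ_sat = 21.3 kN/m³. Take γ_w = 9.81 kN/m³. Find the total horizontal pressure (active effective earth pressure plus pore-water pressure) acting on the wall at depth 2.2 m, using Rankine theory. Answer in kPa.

K_a = (1 − sin φ)/(1 + sin φ) = 0.2756.
γ' = 21.3 − 9.81 = 11.49 kN/m³.
Effective vertical stress at 2.2 m: σ'_v = 20.3×1.1 + 11.49×1.10 = 34.97 kPa.
σ'_h = K_a σ'_v = 0.2756 × 34.97 = 9.639 kPa; u = γ_w × 1.10 = 10.79 kPa.
Total σ_h = 9.639 + 10.79 = 20.43 kPa.

20.4 kPa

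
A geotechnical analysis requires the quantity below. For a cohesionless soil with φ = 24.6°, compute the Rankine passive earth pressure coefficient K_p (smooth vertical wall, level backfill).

2.43

K_p = (1 + sin φ)/(1 − sin φ) = tan²(45° + 24.6°/2) = 2.426.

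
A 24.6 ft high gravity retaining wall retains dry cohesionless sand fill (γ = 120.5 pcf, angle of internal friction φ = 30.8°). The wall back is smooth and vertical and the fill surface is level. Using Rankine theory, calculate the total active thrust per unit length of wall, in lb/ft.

K_a = tan²(45° − φ/2) = 0.3227.
P_a = ½ K_a γ H² = 0.5 × 0.3227 × 120.5 × 24.6² = 11770 lb/ft.

11800 lb/ft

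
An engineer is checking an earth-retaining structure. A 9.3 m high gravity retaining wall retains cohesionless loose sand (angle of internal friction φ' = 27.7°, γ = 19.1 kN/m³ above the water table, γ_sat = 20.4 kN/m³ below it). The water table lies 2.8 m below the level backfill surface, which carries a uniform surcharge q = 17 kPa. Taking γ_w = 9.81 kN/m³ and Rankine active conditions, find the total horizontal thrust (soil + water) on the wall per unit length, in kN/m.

K_a = tan²(45° − φ/2) = 0.3653.
γ' = 20.4 − 9.81 = 10.59 kN/m³. h₂ = H − d_w = 6.5 m.
σ'_h: at surface K_a·q = 6.211; at WT K_a(q+γd_w) = 25.75; at base K_a(q+γd_w+γ'h₂) = 50.90 kPa.
P₁ = ½(6.211+25.75)×2.8 = 44.74; P₂ = ½(25.75+50.90)×6.5 = 249.1; P_w = ½γ_w h₂² = 207.2.
Total = 44.74+249.1+207.2 = 501.1 kN/m.

501 kN/m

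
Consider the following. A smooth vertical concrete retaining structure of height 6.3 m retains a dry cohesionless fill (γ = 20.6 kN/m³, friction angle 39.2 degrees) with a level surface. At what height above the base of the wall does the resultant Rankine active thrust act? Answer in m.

2.10 m

K_a = 0.2255.
The pressure distribution is triangular, so the resultant acts at H/3 above the base = 6.3/3 = 2.100 m.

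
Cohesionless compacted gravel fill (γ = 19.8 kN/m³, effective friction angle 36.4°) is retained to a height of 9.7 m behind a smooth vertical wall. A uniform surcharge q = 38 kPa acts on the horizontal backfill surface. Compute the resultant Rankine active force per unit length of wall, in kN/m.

332 kN/m

K_a = tan²(45° − φ/2) = 0.2552.
Soil triangle: ½ K_a γ H² = 0.5×0.2552×19.8×9.7² = 237.7 kN/m.
Surcharge rectangle: K_a q H = 0.2552×38×9.7 = 94.05 kN/m.
Total = 237.7 + 94.05 = 331.7 kN/m.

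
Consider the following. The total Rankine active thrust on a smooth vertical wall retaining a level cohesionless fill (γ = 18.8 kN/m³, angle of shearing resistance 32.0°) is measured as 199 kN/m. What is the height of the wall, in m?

K_a = 0.3073. P_a = ½ K_a γ H² ⇒ H = √(2P_a/(K_a γ)).
H = √(2×199/(0.3073×18.8)) = 8.301 m.

8.30 m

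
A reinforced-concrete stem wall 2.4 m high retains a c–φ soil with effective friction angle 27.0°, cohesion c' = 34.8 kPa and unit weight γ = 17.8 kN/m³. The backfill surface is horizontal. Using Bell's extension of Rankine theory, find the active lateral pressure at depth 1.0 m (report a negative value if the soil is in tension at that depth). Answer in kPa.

-36.0 kPa

K_a = (1 − sin φ)/(1 + sin φ) = 0.3755.
σ_a = K_a γ z − 2c√K_a = 0.3755×17.8×1.0 − 2×34.8×0.6128 = -35.97 kPa.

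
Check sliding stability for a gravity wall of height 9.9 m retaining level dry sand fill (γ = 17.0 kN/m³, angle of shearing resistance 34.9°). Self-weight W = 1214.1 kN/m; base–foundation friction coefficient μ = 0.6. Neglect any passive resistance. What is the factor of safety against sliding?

3.21

K_a = tan²(45° − 34.9°/2) = 0.2721.
P_a = ½K_aγH² = 0.5×0.2721×17.0×9.9² = 226.7 kN/m, acting at H/3 = 3.300 m above the base.
FS_sliding = μW / P_a = 0.6×1214.1 / 226.7 = 3.213.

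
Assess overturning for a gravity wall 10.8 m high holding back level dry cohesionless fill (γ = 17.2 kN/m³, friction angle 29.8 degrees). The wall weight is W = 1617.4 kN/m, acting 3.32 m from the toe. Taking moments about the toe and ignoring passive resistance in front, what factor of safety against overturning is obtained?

4.43

K_a = tan²(45° − 29.8°/2) = 0.3360.
P_a = ½K_aγH² = 0.5×0.3360×17.2×10.8² = 337.1 kN/m, acting at H/3 = 3.600 m above the base.
Overturning moment M_o = P_a × H/3 = 337.1 × 3.600 = 1213.
Resisting moment M_r = W × 3.32 = 1617.4 × 3.32 = 5370.
FS_overturning = M_r/M_o = 5370/1213 = 4.425.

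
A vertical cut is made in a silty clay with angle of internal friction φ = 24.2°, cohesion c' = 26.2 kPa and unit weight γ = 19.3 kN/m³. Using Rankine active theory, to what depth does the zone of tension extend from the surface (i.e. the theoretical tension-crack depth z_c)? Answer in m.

4.20 m

K_a = tan²(45° − 24.2°/2) = 0.4185; √K_a = 0.6469.
The active pressure is zero where K_a γ z = 2c√K_a, so z_c = 2c/(γ√K_a) = 2×26.2/(19.3×0.6469) = 4.197 m.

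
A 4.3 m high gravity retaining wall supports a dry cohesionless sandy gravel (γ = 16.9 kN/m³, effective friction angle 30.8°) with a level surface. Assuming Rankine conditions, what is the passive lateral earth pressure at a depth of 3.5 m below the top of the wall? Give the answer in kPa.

183 kPa

K_p = (1 + sin φ)/(1 − sin φ) = 3.099.
σ_h = K_p γ z = 3.099 × 16.9 × 3.5 = 183.3 kPa.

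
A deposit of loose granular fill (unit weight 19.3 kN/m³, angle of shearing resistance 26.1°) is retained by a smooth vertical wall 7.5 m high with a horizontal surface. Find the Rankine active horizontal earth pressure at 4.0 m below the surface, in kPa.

30.0 kPa

K_a = (1 − sin φ)/(1 + sin φ) = 0.3889.
σ_h = K_a γ z = 0.3889 × 19.3 × 4.0 = 30.03 kPa.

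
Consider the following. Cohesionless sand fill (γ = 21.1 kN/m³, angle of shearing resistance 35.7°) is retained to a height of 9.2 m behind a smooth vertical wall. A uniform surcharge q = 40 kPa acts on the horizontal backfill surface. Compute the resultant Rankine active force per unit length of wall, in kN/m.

332 kN/m

K_a = tan²(45° − φ/2) = 0.2630.
Soil triangle: ½ K_a γ H² = 0.5×0.2630×21.1×9.2² = 234.8 kN/m.
Surcharge rectangle: K_a q H = 0.2630×40×9.2 = 96.78 kN/m.
Total = 234.8 + 96.78 = 331.6 kN/m.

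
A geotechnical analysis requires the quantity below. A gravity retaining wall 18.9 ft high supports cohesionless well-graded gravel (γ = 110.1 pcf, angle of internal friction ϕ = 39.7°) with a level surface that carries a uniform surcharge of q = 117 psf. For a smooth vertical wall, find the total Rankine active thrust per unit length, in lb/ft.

4820 lb/ft

K_a = tan²(45° − φ/2) = 0.2204.
Soil triangle: ½ K_a γ H² = 0.5×0.2204×110.1×18.9² = 4335 lb/ft.
Surcharge rectangle: K_a q H = 0.2204×117×18.9 = 487.4 lb/ft.
Total = 4335 + 487.4 = 4822 lb/ft.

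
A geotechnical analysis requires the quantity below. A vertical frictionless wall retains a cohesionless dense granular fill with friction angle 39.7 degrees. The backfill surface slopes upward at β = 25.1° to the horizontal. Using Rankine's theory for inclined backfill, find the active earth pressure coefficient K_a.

0.280

K_a = cos β · (cos β − √(cos²β − cos²φ)) / (cos β + √(cos²β − cos²φ)).
cos β = 0.9056, cos φ = 0.7694, √(cos²β − cos²φ) = 0.4776.
K_a = 0.9056 × (0.9056 − 0.4776)/(0.9056 + 0.4776) = 0.2802.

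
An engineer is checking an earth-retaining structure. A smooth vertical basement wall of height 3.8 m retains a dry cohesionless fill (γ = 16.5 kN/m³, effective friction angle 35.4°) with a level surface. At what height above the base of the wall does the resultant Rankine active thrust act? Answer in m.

K_a = 0.2664.
The pressure distribution is triangular, so the resultant acts at H/3 above the base = 3.8/3 = 1.267 m.

1.27 m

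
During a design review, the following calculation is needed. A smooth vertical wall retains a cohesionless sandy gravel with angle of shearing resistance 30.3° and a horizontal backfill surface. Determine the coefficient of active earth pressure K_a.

0.329

K_a = (1 − sin φ)/(1 + sin φ) = (1 − sin 30.3°)/(1 + sin 30.3°) = 0.3293.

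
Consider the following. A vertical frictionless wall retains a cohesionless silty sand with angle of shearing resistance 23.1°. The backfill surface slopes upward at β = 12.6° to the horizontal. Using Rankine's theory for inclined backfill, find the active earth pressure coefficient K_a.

K_a = cos β · (cos β − √(cos²β − cos²φ)) / (cos β + √(cos²β − cos²φ)).
cos β = 0.9759, cos φ = 0.9198, √(cos²β − cos²φ) = 0.3261.
K_a = 0.9759 × (0.9759 − 0.3261)/(0.9759 + 0.3261) = 0.4871.

0.487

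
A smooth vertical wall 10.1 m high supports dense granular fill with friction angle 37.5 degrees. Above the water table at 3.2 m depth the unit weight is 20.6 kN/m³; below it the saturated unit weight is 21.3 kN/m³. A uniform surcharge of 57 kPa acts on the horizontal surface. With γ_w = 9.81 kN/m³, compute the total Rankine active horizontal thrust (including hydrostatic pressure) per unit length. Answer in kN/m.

K_a = tan²(45° − φ/2) = 0.2432.
γ' = 21.3 − 9.81 = 11.49 kN/m³. h₂ = H − d_w = 6.9 m.
σ'_h: at surface K_a·q = 13.86; at WT K_a(q+γd_w) = 29.89; at base K_a(q+γd_w+γ'h₂) = 49.17 kPa.
P₁ = ½(13.86+29.89)×3.2 = 70.01; P₂ = ½(29.89+49.17)×6.9 = 272.8; P_w = ½γ_w h₂² = 233.5.
Total = 70.01+272.8+233.5 = 576.3 kN/m.

576 kN/m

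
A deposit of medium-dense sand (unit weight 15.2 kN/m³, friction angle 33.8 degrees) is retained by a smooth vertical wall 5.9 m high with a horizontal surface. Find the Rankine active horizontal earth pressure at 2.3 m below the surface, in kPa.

K_a = (1 − sin φ)/(1 + sin φ) = 0.2851.
σ_h = K_a γ z = 0.2851 × 15.2 × 2.3 = 9.967 kPa.

9.97 kPa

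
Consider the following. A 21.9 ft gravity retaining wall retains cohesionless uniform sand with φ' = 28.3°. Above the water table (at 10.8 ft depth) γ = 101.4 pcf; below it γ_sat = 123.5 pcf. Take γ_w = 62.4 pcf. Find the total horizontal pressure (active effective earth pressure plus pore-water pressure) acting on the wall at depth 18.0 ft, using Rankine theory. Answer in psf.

K_a = (1 − sin φ)/(1 + sin φ) = 0.3568.
γ' = 123.5 − 62.4 = 61.10 pcf.
Effective vertical stress at 18.0 ft: σ'_v = 101.4×10.8 + 61.10×7.20 = 1535 psf.
σ'_h = K_a σ'_v = 0.3568 × 1535 = 547.7 psf; u = γ_w × 7.20 = 449.3 psf.
Total σ_h = 547.7 + 449.3 = 996.9 psf.

997 psf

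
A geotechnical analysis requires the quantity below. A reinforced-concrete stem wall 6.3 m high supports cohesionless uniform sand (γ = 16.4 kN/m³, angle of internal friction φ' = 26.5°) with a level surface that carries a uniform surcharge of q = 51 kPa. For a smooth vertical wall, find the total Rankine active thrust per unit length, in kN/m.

K_a = tan²(45° − φ/2) = 0.3829.
Soil triangle: ½ K_a γ H² = 0.5×0.3829×16.4×6.3² = 124.6 kN/m.
Surcharge rectangle: K_a q H = 0.3829×51×6.3 = 123.0 kN/m.
Total = 124.6 + 123.0 = 247.7 kN/m.

248 kN/m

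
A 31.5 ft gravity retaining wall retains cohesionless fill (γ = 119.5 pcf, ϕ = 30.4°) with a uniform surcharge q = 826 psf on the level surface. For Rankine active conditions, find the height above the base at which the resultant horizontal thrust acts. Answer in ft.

K_a = 0.3280.
Triangular part P₁ = ½K_aγH² = 19450 at H/3 = 10.50 ft; rectangular part P₂ = K_a q H = 8534 at H/2 = 15.75 ft.
ȳ = (P₁·10.50 + P₂·15.75)/(P₁+P₂) = 12.10 ft.

12.1 ft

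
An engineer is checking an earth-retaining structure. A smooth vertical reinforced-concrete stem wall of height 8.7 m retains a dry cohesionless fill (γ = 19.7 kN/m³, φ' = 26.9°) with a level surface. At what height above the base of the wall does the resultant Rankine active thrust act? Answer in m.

2.90 m

K_a = 0.3770.
The pressure distribution is triangular, so the resultant acts at H/3 above the base = 8.7/3 = 2.900 m.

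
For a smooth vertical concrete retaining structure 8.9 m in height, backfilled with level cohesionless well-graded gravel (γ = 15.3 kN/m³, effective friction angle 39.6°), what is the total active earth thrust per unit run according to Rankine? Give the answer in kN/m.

134 kN/m

K_a = tan²(45° − φ/2) = 0.2214.
P_a = ½ K_a γ H² = 0.5 × 0.2214 × 15.3 × 8.9² = 134.2 kN/m.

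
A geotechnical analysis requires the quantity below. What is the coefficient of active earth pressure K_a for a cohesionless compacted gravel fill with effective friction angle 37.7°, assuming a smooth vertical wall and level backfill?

0.241

K_a = (1 − sin φ)/(1 + sin φ) = (1 − sin 37.7°)/(1 + sin 37.7°) = 0.2411.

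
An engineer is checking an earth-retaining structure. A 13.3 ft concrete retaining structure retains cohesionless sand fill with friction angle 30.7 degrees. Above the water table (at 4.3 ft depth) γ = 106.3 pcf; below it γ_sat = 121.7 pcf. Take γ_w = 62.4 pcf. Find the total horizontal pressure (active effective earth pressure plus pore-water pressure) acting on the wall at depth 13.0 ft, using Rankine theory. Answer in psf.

K_a = (1 − sin φ)/(1 + sin φ) = 0.3240.
γ' = 121.7 − 62.4 = 59.30 pcf.
Effective vertical stress at 13.0 ft: σ'_v = 106.3×4.3 + 59.30×8.70 = 973.0 psf.
σ'_h = K_a σ'_v = 0.3240 × 973.0 = 315.3 psf; u = γ_w × 8.70 = 542.9 psf.
Total σ_h = 315.3 + 542.9 = 858.2 psf.

858 psf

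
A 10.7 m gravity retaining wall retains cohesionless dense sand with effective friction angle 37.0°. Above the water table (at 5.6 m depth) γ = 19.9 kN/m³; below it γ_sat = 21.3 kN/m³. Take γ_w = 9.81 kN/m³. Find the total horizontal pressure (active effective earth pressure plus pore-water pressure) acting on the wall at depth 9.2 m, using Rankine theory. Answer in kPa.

73.3 kPa

K_a = (1 − sin φ)/(1 + sin φ) = 0.2486.
γ' = 21.3 − 9.81 = 11.49 kN/m³.
Effective vertical stress at 9.2 m: σ'_v = 19.9×5.6 + 11.49×3.60 = 152.8 kPa.
σ'_h = K_a σ'_v = 0.2486 × 152.8 = 37.98 kPa; u = γ_w × 3.60 = 35.32 kPa.
Total σ_h = 37.98 + 35.32 = 73.30 kPa.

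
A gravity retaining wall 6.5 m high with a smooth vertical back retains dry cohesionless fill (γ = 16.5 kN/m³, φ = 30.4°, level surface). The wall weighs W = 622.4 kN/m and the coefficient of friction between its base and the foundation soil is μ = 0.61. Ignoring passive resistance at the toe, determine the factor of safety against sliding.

3.32

K_a = tan²(45° − 30.4°/2) = 0.3280.
P_a = ½K_aγH² = 0.5×0.3280×16.5×6.5² = 114.3 kN/m, acting at H/3 = 2.167 m above the base.
FS_sliding = μW / P_a = 0.61×622.4 / 114.3 = 3.321.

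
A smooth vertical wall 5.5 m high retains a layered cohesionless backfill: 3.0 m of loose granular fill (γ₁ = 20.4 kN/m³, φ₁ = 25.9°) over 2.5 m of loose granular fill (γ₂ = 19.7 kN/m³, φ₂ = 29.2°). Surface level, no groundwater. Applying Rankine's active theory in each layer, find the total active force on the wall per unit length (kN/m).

110 kN/m

K_a1 = tan²(45°−25.9°/2) = 0.3920; K_a2 = tan²(45°−29.2°/2) = 0.3442.
Layer 1: σ at base = K_a1 γ₁ h₁ = 23.99 kPa; P₁ = ½×23.99×3.0 = 35.98.
Layer 2: σ_v at top = γ₁h₁ = 61.20; σ_h top = K_a2×61.20 = 21.07; σ_h base = K_a2×(61.20+19.7×2.5) = 38.02.
P₂ = ½(21.07+38.02)×2.5 = 73.86. Total P_a = 35.98+73.86 = 109.8 kN/m.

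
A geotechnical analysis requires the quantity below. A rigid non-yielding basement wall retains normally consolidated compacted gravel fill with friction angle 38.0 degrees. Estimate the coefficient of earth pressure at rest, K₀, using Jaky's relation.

0.384

K₀ = 1 − sin φ' = 1 − sin 38.0° = 0.3843.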